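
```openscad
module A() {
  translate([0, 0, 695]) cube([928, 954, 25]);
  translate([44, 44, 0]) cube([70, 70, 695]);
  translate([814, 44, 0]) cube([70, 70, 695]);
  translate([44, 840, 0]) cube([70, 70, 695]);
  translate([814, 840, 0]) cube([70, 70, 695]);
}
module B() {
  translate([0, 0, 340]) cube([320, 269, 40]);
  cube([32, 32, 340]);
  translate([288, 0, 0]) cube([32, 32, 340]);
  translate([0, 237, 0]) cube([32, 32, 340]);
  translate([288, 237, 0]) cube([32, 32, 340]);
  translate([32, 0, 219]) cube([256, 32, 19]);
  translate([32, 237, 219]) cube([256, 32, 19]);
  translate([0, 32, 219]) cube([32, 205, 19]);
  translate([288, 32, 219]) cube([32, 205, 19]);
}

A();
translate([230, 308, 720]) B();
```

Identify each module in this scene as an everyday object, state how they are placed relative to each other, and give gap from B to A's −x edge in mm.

The stool's min-x is at 230; the table's min-x is 0; gap = 230 mm.

A is a table. B is a stool. The stool is on top of the table. The gap from the stool to the table's −x edge is 230 mm.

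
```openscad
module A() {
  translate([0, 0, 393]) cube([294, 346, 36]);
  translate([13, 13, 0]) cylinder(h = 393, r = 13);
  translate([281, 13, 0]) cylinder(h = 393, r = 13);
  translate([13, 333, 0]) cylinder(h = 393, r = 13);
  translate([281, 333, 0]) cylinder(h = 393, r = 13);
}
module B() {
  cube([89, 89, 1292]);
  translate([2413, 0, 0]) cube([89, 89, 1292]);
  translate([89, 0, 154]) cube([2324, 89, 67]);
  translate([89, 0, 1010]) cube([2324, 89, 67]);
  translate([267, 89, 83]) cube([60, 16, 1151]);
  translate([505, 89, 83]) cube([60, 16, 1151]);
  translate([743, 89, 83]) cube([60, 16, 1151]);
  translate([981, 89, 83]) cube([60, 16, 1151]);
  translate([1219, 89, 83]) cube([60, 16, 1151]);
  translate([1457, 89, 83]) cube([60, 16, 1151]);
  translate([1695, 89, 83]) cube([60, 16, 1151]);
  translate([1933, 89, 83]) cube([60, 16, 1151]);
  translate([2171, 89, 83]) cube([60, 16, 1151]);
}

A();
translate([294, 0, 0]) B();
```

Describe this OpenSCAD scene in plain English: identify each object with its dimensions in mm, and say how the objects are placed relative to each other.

A is a simple wooden stool: a rectangular seat 294 mm (x) by 346 mm (y), 36 mm thick, top face at z = 429 mm, on four round legs, each 26 mm in diameter. The legs rest on z = 0, each leg's axis is inset half a diameter from the nearest pair of seat edges (so the leg's bounding box is flush with the corner).

B is a fence section. Two 89×89 mm posts, 1292 mm tall, stand on the floor with a clear span of 2324 mm between their inner faces. Two horizontal rails of 89×67 mm section span the gap between the posts with their undersides at z = 154 mm and z = 1010 mm, flush with the posts' −y face. 9 pickets, each 60 mm wide, 16 mm thick and 1151 mm tall, are fixed to the +y face of the rails with their bottoms at z = 83 mm, evenly spaced across the span with equal gaps (rounded down to the nearest mm) at the −x end and between each pair — any rounding remainder accumulates at the +x end.

The fence section is against the stool's +x side, with their −y faces flush.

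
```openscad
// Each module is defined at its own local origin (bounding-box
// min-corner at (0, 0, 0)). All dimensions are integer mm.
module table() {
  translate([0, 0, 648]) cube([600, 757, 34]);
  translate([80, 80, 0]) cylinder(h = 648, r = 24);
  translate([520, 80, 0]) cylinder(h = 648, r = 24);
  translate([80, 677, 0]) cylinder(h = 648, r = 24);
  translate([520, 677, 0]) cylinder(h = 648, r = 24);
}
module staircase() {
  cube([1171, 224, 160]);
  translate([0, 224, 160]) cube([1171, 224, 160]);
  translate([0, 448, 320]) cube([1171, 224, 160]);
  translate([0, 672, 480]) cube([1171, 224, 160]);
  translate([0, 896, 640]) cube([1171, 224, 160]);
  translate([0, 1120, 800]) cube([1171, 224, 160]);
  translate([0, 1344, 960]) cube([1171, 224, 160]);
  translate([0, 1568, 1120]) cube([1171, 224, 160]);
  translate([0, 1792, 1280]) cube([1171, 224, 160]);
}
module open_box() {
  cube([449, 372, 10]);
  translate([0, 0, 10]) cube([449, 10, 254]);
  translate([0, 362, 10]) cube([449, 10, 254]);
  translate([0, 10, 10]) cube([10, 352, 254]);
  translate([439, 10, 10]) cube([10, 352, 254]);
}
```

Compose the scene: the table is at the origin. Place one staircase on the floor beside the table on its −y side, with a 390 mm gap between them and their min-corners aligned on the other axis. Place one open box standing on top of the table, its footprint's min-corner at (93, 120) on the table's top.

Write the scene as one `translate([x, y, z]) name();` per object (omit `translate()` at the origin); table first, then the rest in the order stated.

table();
translate([0, -2406, 0]) staircase();
translate([93, 120, 682]) open_box();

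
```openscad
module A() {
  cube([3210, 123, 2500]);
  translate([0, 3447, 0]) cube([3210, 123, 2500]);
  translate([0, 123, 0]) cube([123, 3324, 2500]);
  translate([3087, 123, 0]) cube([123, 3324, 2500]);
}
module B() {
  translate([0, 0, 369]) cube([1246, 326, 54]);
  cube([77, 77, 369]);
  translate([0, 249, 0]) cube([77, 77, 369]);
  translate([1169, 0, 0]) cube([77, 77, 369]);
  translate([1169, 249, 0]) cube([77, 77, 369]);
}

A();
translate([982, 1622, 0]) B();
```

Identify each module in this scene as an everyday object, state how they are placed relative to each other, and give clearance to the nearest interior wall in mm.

Clearances: x = 859, y = 1499; minimum 859 mm.

A is a house frame. B is a bench. The bench sits inside the house frame, centred. The clearance to the nearest interior wall is 859 mm.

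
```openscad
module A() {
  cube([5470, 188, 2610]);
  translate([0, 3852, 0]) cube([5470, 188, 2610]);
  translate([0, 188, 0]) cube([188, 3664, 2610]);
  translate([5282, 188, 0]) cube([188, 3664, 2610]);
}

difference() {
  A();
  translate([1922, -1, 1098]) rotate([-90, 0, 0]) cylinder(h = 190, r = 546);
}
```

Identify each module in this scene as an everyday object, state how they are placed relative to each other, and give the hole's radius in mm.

A is a house frame. The house frame has a circular hole through its front wall. The hole's radius is 546 mm.

The subtracted cylinder has r = 546 mm.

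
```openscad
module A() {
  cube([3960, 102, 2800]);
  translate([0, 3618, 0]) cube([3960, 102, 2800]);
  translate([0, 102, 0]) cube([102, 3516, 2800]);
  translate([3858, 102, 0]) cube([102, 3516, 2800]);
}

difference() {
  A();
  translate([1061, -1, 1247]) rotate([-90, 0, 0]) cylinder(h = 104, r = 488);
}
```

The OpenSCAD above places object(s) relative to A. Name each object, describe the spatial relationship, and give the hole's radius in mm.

The subtracted cylinder has r = 488 mm.

A is a house frame. The house frame has a circular hole through its front wall. The hole's radius is 488 mm.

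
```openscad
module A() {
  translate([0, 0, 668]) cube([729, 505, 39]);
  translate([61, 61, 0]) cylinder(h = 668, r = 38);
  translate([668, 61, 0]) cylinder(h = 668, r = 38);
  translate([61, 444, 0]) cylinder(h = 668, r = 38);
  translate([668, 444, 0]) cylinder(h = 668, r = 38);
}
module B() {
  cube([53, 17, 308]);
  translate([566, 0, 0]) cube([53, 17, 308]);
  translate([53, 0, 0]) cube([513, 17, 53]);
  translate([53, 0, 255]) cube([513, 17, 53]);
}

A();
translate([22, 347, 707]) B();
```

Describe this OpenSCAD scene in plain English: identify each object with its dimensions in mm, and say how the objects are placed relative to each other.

A is a table: top 729 mm (x) × 505 mm (y), 39 mm thick, upper face at z = 707 mm, on four round legs of 76 mm diameter, each leg's bounding box inset 23 mm from the nearest pair of top edges, running from z = 0 to the bottom of the top.

B is a rectangular picture frame lying in the x–z plane (depth along y). The opening is 513 mm wide (x) by 202 mm tall (z), surrounded by a border 53 mm wide on all four sides. The frame is 17 mm deep and is made of two full-height vertical stiles with two horizontal rails fitted between them.

The picture frame is on top of the table.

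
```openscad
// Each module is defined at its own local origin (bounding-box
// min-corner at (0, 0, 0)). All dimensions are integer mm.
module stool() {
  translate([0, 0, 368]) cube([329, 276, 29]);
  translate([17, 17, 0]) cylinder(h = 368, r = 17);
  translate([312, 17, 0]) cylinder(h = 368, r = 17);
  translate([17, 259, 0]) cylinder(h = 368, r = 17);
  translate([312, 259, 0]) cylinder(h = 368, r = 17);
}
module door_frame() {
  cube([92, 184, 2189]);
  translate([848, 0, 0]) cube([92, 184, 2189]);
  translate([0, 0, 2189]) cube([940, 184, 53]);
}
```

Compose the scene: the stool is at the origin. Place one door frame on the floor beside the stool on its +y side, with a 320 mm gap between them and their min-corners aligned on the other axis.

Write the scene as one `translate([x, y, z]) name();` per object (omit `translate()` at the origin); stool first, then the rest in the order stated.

stool();
translate([0, 596, 0]) door_frame();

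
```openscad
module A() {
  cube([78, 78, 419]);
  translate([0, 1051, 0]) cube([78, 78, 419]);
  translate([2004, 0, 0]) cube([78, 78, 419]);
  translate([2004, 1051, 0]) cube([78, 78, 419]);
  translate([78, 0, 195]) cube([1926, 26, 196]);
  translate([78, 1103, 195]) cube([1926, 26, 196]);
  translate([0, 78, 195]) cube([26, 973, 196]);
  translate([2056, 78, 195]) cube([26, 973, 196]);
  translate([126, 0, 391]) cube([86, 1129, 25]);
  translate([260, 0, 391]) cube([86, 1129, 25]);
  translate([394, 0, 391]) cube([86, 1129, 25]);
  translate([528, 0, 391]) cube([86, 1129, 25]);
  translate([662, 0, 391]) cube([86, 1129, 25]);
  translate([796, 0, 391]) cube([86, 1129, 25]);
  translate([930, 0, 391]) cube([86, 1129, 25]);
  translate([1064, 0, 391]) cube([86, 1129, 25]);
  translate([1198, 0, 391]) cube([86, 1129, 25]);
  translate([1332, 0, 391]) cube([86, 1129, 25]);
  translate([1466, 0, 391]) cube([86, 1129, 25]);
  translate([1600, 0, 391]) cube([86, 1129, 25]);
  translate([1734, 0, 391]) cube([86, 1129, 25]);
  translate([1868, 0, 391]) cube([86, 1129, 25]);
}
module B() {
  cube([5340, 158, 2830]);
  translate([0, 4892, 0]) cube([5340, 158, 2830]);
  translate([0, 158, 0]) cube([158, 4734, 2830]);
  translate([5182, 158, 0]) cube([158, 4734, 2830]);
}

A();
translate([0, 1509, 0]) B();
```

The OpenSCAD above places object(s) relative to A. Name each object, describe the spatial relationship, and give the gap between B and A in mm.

The house frame's nearest face is 380 mm from the bed frame's +y face.

A is a bed frame. B is a house frame. The house frame is on the floor beside the bed frame on its +y side. The gap between the house frame and the bed frame is 380 mm.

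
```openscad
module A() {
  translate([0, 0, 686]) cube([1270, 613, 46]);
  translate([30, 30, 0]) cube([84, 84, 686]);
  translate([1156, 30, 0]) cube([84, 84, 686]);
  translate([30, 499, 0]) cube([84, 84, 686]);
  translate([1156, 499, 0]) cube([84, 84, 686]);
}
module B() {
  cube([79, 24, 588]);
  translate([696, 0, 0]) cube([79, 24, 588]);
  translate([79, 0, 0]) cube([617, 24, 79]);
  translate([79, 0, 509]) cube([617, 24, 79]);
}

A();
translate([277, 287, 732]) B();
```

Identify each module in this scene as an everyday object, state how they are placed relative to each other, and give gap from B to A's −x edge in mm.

The picture frame's min-x is at 277; the table's min-x is 0; gap = 277 mm.

A is a table. B is a picture frame. The picture frame is on top of the table. The gap from the picture frame to the table's −x edge is 277 mm.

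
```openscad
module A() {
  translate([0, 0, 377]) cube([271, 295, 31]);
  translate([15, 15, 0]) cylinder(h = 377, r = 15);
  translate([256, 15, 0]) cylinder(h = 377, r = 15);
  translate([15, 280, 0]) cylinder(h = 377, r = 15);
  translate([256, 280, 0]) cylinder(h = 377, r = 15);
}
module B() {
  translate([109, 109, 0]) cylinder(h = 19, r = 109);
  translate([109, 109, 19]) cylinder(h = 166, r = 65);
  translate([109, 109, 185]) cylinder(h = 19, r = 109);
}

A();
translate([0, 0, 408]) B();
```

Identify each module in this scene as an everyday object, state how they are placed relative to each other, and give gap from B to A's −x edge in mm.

The spool's min-x is at 0; the stool's min-x is 0; gap = 0 mm.

A is a stool. B is a spool. The spool is on top of the stool. The gap from the spool to the stool's −x edge is 0 mm.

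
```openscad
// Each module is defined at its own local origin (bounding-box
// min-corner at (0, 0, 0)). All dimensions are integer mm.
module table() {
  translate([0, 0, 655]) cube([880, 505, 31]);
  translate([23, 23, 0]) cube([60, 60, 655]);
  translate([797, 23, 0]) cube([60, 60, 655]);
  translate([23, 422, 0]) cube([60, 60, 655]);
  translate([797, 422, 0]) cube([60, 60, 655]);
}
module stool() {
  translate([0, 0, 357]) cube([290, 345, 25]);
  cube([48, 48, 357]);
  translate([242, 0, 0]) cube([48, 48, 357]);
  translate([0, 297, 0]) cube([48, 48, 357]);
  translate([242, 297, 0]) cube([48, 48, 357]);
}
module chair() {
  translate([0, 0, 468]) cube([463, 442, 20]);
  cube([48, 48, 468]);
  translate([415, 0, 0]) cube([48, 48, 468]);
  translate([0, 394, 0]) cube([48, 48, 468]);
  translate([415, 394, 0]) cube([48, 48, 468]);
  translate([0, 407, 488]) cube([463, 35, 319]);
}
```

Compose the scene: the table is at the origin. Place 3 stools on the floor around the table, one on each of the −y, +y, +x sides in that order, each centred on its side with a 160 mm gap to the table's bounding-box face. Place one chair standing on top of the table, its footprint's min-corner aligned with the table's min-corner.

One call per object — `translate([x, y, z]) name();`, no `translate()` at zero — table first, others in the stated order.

table();
translate([295, -505, 0]) stool();
translate([295, 665, 0]) stool();
translate([1040, 80, 0]) stool();
translate([0, 0, 686]) chair();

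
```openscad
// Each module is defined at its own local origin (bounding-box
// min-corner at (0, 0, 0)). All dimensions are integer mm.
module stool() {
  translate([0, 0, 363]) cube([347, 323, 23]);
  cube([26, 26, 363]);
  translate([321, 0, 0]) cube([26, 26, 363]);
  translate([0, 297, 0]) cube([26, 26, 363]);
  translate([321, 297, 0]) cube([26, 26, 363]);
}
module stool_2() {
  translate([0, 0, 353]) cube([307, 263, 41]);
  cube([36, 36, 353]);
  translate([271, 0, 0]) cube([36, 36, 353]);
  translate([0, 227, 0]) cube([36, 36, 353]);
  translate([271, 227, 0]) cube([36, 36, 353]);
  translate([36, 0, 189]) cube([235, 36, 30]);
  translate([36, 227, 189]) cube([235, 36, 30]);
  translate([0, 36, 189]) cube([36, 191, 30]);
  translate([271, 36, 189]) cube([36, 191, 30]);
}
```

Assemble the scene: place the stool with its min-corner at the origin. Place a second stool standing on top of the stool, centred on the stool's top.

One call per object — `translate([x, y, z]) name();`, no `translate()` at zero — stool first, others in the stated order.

stool();
translate([20, 30, 386]) stool_2();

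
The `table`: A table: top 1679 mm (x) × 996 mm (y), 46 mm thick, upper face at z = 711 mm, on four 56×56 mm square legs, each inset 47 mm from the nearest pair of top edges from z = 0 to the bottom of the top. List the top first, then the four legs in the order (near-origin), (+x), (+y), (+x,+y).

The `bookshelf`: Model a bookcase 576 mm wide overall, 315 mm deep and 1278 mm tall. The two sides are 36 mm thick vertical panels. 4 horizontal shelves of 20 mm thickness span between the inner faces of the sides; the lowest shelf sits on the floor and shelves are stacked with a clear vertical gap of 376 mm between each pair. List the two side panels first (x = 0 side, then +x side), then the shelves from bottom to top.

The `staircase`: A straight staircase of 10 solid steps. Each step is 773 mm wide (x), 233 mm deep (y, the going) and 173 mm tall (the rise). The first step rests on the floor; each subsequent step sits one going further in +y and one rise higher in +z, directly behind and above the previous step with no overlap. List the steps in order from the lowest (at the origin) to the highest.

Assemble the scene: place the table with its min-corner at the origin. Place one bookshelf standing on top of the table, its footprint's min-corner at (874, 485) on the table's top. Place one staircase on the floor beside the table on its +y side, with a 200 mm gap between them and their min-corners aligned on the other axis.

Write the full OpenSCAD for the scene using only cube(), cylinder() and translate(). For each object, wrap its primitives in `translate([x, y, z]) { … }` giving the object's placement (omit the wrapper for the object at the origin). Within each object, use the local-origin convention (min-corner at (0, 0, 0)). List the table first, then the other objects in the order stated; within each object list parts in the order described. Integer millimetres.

translate([0, 0, 665]) cube([1679, 996, 46]);
translate([47, 47, 0]) cube([56, 56, 665]);
translate([1576, 47, 0]) cube([56, 56, 665]);
translate([47, 893, 0]) cube([56, 56, 665]);
translate([1576, 893, 0]) cube([56, 56, 665]);
translate([874, 485, 711]) {
  cube([36, 315, 1278]);
  translate([540, 0, 0]) cube([36, 315, 1278]);
  translate([36, 0, 0]) cube([504, 315, 20]);
  translate([36, 0, 396]) cube([504, 315, 20]);
  translate([36, 0, 792]) cube([504, 315, 20]);
  translate([36, 0, 1188]) cube([504, 315, 20]);
}
translate([0, 1196, 0]) {
  cube([773, 233, 173]);
  translate([0, 233, 173]) cube([773, 233, 173]);
  translate([0, 466, 346]) cube([773, 233, 173]);
  translate([0, 699, 519]) cube([773, 233, 173]);
  translate([0, 932, 692]) cube([773, 233, 173]);
  translate([0, 1165, 865]) cube([773, 233, 173]);
  translate([0, 1398, 1038]) cube([773, 233, 173]);
  translate([0, 1631, 1211]) cube([773, 233, 173]);
  translate([0, 1864, 1384]) cube([773, 233, 173]);
  translate([0, 2097, 1557]) cube([773, 233, 173]);
}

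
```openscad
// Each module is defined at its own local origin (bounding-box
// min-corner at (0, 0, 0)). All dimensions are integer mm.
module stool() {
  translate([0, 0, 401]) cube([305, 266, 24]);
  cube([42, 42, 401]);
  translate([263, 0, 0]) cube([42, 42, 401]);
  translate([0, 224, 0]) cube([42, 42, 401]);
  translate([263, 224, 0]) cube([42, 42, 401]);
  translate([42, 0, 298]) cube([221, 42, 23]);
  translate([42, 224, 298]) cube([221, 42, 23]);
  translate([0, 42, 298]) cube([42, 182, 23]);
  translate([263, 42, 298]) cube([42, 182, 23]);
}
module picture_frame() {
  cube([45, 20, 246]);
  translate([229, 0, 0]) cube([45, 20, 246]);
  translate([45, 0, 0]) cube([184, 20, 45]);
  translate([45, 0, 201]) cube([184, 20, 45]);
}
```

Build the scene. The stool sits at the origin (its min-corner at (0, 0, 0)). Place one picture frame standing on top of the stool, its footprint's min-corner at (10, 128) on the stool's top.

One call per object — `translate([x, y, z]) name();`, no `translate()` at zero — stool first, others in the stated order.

stool();
translate([10, 128, 425]) picture_frame();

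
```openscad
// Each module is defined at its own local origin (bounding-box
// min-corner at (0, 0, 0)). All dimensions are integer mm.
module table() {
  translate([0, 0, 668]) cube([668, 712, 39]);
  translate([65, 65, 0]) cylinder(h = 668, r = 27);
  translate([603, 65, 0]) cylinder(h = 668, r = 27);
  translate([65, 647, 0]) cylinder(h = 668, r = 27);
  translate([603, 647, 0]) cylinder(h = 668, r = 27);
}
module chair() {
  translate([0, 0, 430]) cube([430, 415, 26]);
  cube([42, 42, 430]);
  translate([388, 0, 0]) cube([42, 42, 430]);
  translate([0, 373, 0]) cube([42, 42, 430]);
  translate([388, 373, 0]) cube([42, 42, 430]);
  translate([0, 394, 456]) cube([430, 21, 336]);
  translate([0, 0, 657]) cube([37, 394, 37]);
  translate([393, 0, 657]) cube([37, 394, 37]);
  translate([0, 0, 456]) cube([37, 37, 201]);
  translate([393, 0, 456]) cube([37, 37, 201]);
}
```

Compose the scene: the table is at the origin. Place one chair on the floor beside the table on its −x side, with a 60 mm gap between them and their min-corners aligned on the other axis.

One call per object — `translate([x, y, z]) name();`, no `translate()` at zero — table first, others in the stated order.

table();
translate([-490, 0, 0]) chair();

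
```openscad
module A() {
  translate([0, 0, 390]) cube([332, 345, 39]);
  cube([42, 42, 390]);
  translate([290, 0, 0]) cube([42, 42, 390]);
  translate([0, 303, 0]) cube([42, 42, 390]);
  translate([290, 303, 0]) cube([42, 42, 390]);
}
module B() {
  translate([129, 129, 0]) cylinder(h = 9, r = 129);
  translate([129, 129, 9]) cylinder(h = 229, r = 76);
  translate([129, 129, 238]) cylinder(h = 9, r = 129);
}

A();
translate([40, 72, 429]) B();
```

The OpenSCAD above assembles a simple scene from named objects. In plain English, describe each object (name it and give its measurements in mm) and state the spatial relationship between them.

A is a four-legged stool. The seat is a 332×345×39 mm slab whose top surface is at z = 429 mm; four square legs, each 42×42 mm in cross-section, run from the floor (z = 0) to the underside of the seat, each flush with a corner of the seat.

B is a spool: two coaxial disc flanges of radius 129 mm and thickness 9 mm, joined by a core cylinder of radius 76 mm and height 229 mm. The lower flange rests on z = 0 and the three cylinders share a vertical axis.

The spool is on top of the stool.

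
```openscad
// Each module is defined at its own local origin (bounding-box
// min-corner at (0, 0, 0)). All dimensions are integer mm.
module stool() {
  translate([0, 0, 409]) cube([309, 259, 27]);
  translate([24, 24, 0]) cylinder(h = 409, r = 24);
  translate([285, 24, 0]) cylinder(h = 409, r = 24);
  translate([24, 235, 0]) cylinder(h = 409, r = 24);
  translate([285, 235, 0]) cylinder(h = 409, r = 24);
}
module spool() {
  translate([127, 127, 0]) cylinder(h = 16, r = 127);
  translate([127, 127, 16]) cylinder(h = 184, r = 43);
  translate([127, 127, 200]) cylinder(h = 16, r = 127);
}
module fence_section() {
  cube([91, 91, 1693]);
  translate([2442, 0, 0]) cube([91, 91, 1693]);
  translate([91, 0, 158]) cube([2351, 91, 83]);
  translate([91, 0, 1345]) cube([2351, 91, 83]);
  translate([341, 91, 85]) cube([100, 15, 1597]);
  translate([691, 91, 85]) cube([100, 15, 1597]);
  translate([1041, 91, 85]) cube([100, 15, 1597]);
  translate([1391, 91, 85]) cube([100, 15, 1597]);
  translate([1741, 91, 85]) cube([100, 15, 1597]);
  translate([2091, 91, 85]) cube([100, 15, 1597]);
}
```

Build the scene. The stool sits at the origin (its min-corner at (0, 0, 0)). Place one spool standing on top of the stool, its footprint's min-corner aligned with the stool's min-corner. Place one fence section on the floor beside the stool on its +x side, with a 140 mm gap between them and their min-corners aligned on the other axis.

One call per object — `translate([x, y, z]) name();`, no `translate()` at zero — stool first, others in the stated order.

stool();
translate([0, 0, 436]) spool();
translate([449, 0, 0]) fence_section();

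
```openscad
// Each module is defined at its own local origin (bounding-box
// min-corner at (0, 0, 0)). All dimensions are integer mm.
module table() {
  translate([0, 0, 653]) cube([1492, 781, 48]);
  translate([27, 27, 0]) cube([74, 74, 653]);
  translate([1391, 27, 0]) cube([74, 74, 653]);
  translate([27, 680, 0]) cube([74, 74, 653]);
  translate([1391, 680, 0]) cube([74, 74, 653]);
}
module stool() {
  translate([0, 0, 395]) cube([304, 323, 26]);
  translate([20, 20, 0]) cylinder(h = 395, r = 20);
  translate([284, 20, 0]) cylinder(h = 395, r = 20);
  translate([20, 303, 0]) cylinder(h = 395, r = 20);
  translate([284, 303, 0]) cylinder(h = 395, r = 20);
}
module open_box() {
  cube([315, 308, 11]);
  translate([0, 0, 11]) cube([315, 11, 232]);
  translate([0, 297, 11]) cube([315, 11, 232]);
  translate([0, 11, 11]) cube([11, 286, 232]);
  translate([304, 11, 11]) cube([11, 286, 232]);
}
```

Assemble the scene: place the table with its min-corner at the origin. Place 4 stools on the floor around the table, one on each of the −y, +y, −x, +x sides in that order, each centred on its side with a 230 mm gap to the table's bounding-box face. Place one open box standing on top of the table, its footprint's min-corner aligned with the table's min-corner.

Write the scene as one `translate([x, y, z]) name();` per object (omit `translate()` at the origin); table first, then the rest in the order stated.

table();
translate([594, -553, 0]) stool();
translate([594, 1011, 0]) stool();
translate([-534, 229, 0]) stool();
translate([1722, 229, 0]) stool();
translate([0, 0, 701]) open_box();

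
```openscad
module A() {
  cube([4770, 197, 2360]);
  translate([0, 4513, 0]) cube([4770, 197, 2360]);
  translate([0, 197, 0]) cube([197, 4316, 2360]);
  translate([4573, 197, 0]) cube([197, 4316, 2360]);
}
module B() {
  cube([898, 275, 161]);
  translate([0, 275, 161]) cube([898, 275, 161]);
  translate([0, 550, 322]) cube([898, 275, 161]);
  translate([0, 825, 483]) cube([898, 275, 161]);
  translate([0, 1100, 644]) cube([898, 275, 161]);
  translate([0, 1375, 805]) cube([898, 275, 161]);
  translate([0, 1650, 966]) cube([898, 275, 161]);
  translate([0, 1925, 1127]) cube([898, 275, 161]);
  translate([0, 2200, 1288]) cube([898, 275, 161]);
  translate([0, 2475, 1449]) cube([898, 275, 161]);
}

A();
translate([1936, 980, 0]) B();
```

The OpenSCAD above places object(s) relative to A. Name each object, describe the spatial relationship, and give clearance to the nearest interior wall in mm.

A is a house frame. B is a staircase. The staircase sits inside the house frame, centred. The clearance to the nearest interior wall is 783 mm.

Clearances: x = 1739, y = 783; minimum 783 mm.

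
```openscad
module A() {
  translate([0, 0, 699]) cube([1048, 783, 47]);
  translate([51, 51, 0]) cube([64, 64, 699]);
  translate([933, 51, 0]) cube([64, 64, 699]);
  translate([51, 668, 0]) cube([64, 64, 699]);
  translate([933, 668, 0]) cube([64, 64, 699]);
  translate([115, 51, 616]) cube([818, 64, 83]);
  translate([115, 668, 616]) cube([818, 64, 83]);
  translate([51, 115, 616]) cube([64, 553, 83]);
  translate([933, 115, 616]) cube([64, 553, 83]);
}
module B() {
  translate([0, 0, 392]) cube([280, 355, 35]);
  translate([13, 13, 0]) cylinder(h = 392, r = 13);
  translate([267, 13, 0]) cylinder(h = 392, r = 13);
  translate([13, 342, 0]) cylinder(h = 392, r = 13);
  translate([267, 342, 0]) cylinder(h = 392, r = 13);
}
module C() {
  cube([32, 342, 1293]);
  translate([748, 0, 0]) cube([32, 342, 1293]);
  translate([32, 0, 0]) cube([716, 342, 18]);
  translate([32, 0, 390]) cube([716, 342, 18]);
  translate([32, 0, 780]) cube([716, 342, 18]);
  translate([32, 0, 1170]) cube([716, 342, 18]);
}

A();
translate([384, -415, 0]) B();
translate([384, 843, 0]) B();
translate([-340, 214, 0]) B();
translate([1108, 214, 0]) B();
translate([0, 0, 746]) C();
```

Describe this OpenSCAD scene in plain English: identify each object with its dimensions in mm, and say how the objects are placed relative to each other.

A is a table with a 1048×783 mm rectangular top, 47 mm thick, top surface at z = 746 mm, supported by four 64×64 mm square legs, each inset 51 mm from the nearest pair of top edges, running from the floor. Four apron rails, 64 mm thick and 83 mm tall, run between adjacent legs with their top edges flush with the underside of the top and their outer faces flush with the legs' outer faces.

B is a four-legged stool. The seat is a 280×355×35 mm slab whose top surface is at z = 427 mm; four round legs, each 26 mm in diameter, run from the floor (z = 0) to the underside of the seat, each leg's axis is inset half a diameter from the nearest pair of seat edges (so the leg's bounding box is flush with the corner).

C is an open bookshelf. Two side panels, each 32 mm thick, 342 mm deep and 1293 mm tall, stand 780 mm apart (outside-to-outside). Between them sit 4 shelves, each 18 mm thick and 342 mm deep, spanning the full gap between the sides. The bottom shelf rests on the floor (its underside at z = 0) and the clear gap between one shelf's top and the next shelf's underside is 372 mm.

Four stools sit around the table at the −y, +y, −x, +x sides. The bookshelf is on top of the table.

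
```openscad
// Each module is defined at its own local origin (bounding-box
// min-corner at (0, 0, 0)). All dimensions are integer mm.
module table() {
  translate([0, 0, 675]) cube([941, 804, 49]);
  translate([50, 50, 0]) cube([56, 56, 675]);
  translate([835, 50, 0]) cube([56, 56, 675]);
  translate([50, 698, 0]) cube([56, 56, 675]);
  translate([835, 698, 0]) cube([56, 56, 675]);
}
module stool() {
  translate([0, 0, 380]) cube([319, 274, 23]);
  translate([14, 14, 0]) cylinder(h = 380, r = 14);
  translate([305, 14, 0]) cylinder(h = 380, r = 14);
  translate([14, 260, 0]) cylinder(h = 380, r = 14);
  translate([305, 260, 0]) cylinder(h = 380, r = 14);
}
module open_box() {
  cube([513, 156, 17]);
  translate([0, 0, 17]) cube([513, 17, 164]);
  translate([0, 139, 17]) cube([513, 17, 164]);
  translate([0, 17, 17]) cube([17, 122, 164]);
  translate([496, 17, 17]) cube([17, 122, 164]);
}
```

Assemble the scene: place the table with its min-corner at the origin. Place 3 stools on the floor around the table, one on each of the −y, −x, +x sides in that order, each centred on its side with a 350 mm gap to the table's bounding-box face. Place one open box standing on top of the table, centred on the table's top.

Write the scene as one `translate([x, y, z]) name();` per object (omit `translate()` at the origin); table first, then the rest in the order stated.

table();
translate([311, -624, 0]) stool();
translate([-669, 265, 0]) stool();
translate([1291, 265, 0]) stool();
translate([214, 324, 724]) open_box();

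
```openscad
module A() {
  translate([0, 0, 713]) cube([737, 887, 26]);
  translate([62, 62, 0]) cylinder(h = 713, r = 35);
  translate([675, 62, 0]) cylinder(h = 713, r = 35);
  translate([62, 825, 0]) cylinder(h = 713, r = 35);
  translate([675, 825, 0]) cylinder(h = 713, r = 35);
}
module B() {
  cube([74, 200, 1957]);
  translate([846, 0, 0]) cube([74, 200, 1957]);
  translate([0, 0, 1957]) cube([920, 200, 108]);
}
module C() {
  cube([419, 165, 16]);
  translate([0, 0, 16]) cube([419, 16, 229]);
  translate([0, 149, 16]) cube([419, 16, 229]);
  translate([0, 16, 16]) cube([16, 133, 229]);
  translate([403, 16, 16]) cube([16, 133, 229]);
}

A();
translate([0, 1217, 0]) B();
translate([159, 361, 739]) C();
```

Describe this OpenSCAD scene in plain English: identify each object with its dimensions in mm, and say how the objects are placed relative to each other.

A is a table: top 737 mm (x) × 887 mm (y), 26 mm thick, upper face at z = 739 mm, on four round legs of 70 mm diameter, each leg's bounding box inset 27 mm from the nearest pair of top edges, running from z = 0 to the bottom of the top.

B is a rectangular door frame: two vertical jambs of 74×200 mm section, 1957 mm tall, with a clear opening 772 mm wide between their inner faces. A header 108 mm tall and 200 mm deep lies on top of the jambs and spans the full outside width.

C is an open-topped rectangular box: outside dimensions 419×165×245 mm, with a uniform wall and base thickness of 16 mm. The base is a full 419×165 slab on the floor; four walls sit on top of the base. The front and back walls (the −y and +y sides) span the full width; the two side walls fit between them.

The door frame is on the floor beside the table on its +y side. The open box is on top of the table, centred.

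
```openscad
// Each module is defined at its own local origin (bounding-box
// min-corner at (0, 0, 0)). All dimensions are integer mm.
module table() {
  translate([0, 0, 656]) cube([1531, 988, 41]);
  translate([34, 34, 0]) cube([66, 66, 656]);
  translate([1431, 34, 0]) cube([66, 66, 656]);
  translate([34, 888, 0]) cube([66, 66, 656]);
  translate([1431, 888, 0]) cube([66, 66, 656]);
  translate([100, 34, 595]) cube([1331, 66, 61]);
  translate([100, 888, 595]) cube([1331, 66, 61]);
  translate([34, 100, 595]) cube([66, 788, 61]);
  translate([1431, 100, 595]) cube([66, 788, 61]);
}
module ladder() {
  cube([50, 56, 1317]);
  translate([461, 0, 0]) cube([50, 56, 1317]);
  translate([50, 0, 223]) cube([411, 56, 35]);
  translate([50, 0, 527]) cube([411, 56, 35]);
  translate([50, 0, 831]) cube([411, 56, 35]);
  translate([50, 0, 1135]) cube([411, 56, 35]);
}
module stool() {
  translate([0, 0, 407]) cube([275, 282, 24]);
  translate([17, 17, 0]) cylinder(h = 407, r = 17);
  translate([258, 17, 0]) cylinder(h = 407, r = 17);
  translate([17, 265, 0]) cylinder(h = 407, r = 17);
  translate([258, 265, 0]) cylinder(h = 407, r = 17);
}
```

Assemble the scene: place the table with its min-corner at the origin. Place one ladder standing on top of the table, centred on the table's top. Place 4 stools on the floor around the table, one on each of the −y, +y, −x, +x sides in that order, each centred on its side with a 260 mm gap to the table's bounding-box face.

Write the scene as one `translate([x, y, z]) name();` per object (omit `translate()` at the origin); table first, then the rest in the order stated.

table();
translate([510, 466, 697]) ladder();
translate([628, -542, 0]) stool();
translate([628, 1248, 0]) stool();
translate([-535, 353, 0]) stool();
translate([1791, 353, 0]) stool();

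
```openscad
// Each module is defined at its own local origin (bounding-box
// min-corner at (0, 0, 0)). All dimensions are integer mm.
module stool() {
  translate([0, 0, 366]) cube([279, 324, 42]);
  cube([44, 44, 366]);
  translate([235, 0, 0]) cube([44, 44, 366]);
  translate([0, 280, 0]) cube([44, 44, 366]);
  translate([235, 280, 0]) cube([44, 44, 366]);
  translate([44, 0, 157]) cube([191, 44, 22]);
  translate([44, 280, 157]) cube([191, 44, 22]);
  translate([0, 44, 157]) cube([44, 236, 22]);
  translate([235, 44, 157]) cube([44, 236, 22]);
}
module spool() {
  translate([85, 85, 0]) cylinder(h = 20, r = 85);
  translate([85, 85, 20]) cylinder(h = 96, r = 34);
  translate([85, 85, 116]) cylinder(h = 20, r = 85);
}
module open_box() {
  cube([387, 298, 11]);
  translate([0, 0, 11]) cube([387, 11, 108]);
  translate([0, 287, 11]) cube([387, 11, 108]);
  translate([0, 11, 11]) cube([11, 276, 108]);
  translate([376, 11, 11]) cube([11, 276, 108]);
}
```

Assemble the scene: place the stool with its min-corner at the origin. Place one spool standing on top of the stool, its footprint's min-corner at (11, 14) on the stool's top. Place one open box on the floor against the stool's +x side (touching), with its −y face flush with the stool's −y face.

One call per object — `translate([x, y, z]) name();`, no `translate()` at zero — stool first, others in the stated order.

stool();
translate([11, 14, 408]) spool();
translate([279, 0, 0]) open_box();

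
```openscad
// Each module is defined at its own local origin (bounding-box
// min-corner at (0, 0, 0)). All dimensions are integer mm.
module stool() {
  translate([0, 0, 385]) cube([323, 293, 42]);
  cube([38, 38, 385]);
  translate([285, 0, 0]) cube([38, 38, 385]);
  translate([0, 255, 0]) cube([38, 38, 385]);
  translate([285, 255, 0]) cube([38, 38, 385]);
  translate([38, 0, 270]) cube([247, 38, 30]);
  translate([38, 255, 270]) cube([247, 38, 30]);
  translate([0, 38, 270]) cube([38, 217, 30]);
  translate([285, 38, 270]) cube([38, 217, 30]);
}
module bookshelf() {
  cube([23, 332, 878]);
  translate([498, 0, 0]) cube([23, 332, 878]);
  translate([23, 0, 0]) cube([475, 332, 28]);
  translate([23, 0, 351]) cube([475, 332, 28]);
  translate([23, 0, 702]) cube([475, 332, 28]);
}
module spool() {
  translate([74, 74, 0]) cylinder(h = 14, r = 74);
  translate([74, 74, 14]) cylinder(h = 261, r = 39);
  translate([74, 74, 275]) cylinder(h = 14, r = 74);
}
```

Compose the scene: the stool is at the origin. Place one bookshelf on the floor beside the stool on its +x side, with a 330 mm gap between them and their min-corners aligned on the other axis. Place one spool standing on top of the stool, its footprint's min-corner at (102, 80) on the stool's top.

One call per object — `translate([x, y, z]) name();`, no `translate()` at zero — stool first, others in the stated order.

stool();
translate([653, 0, 0]) bookshelf();
translate([102, 80, 427]) spool();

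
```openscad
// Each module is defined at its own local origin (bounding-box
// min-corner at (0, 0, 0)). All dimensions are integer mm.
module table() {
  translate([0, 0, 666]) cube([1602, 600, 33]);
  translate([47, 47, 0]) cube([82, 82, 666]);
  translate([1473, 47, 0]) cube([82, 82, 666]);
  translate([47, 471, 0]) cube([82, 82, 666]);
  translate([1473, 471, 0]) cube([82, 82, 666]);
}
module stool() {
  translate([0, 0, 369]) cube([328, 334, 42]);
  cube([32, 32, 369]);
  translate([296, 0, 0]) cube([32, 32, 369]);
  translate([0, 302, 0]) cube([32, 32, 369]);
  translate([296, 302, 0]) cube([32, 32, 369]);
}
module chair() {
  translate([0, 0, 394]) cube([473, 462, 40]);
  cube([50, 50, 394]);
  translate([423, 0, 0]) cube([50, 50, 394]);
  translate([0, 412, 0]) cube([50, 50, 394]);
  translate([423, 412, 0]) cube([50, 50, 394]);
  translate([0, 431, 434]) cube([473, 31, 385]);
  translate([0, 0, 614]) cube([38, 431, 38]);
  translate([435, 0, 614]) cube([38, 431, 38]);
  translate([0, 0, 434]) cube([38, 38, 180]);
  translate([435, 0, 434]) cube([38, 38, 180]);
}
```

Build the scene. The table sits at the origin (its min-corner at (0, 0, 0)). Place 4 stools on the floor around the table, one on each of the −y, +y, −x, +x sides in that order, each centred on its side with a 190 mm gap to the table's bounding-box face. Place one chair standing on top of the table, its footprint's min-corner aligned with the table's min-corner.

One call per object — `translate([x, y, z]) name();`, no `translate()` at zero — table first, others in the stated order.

table();
translate([637, -524, 0]) stool();
translate([637, 790, 0]) stool();
translate([-518, 133, 0]) stool();
translate([1792, 133, 0]) stool();
translate([0, 0, 699]) chair();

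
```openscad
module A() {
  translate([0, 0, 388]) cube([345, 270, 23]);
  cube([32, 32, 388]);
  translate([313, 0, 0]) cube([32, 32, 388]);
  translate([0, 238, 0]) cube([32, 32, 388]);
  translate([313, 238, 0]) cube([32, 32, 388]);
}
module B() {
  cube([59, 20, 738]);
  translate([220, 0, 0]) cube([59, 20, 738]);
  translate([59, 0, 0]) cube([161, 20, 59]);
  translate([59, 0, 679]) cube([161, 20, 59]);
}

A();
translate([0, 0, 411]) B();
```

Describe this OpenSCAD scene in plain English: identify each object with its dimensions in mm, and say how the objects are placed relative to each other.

A is a simple wooden stool: a rectangular seat 345 mm (x) by 270 mm (y), 23 mm thick, top face at z = 411 mm, on four square legs, each 32×32 mm in cross-section. The legs rest on z = 0, each flush with a corner of the seat.

B is a rectangular picture frame lying in the x–z plane (depth along y). The opening is 161 mm wide (x) by 620 mm tall (z), surrounded by a border 59 mm wide on all four sides. The frame is 20 mm deep and is made of two full-height vertical stiles with two horizontal rails fitted between them.

The picture frame is on top of the stool.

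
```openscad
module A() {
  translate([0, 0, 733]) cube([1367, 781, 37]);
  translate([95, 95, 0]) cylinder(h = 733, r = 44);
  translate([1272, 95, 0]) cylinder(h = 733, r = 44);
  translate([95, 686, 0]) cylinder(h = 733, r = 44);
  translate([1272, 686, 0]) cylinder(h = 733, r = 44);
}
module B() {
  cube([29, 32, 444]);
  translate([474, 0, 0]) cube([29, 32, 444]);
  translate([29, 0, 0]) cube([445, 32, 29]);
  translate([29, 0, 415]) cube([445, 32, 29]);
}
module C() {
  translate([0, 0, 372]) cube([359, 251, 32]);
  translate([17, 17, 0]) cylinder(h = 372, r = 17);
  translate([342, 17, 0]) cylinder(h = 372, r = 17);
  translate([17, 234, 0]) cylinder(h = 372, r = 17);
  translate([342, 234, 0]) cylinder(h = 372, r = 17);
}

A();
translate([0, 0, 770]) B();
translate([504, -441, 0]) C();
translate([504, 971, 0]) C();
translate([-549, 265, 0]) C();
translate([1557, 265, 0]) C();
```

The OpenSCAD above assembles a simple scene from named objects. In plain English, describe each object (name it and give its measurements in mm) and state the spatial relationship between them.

A is a table: top 1367 mm (x) × 781 mm (y), 37 mm thick, upper face at z = 770 mm, on four round legs of 88 mm diameter, each leg's bounding box inset 51 mm from the nearest pair of top edges, running from z = 0 to the bottom of the top.

B is a picture frame with a 445×386 mm rectangular opening (x by z) and a uniform 29 mm border on every side. Frame depth is 32 mm along y. It is built from two vertical stiles running the full outside height and two horizontal rails spanning the gap between the stiles.

C is a four-legged stool. The seat is a 359×251×32 mm slab whose top surface is at z = 404 mm; four round legs, each 34 mm in diameter, run from the floor (z = 0) to the underside of the seat, each leg's axis is inset half a diameter from the nearest pair of seat edges (so the leg's bounding box is flush with the corner).

The picture frame is on top of the table. Four stools sit around the table at the −y, +y, −x, +x sides.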